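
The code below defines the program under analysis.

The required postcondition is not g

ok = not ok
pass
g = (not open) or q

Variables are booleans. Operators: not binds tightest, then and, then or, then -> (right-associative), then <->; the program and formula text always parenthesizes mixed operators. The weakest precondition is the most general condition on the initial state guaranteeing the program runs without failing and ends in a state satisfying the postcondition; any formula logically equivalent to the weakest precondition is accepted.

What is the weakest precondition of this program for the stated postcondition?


Working backward. After the program, not g must hold.
Before g := (not open) or q: not ((not open) or q)
Before skip: not ((not open) or q)
Before ok := not ok: not ((not open) or q)
Answer: WP = not ((not open) or q)


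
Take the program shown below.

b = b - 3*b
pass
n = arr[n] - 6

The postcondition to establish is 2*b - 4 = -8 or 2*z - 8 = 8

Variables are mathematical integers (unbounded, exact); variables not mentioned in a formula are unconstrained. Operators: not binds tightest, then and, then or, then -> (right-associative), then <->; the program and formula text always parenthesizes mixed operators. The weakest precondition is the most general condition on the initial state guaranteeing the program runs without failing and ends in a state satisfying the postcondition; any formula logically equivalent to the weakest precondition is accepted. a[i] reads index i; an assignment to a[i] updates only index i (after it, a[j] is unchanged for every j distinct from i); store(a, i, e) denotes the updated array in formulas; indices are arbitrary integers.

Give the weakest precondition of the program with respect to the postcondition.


Working backward. After the program, the postcondition 2*b - 4 = -8 or 2*z - 8 = 8 must hold; in canonical form it is 2*b = -4 or 2*z = 16.
Before n := arr[n] - 6: 2*b = -4 or 2*z = 16
Before skip: 2*b = -4 or 2*z = 16
Before b := b - 3*b: 4*b = 4 or 2*z = 16
Answer: WP = 4*b = 4 or 2*z = 16


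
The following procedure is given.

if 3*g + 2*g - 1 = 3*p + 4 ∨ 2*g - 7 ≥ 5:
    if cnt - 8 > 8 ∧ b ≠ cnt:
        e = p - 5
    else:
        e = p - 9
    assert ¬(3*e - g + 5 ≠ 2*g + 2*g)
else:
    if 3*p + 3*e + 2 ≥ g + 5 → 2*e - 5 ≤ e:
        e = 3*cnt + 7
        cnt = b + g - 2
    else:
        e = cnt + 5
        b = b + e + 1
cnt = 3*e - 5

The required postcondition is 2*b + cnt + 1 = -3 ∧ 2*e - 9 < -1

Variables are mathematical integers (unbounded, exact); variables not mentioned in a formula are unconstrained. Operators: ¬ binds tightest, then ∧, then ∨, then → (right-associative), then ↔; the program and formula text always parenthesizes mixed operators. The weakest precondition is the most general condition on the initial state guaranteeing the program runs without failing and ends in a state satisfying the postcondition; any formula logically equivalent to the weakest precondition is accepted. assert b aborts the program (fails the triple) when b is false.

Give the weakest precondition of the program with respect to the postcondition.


Working backward. After the program, the postcondition 2*b + cnt + 1 = -3 ∧ 2*e - 9 < -1 must hold; in canonical form it is 2*b + cnt = -4 ∧ 2*e < 8.
Before cnt := 3*e - 5: 2*b + 3*e = 1 ∧ 2*e < 8
Then branch requires ((cnt > 16 ∧ b ≠ cnt) → ((¬(3*p ≠ 5*g + 10)) ∧ 2*b + 3*p = 16 ∧ 2*p < 18)) ∧ ((¬(cnt > 16 ∧ b ≠ cnt)) → ((¬(3*p ≠ 5*g + 22)) ∧ 2*b + 3*p = 28 ∧ 2*p < 26)); else branch requires ((3*e + 3*p ≥ g + 3 → e ≤ 5) → (2*b + 9*cnt = -20 ∧ 6*cnt < -6)) ∧ ((¬(3*e + 3*p ≥ g + 3 → e ≤ 5)) → (2*b + 5*cnt = -26 ∧ 2*cnt < -2)).
Before the if: ((5*g = 3*p + 5 ∨ 2*g ≥ 12) → (((cnt > 16 ∧ b ≠ cnt) → ((¬(3*p ≠ 5*g + 10)) ∧ 2*b + 3*p = 16 ∧ 2*p < 18)) ∧ ((¬(cnt > 16 ∧ b ≠ cnt)) → ((¬(3*p ≠ 5*g + 22)) ∧ 2*b + 3*p = 28 ∧ 2*p < 26)))) ∧ ((¬(5*g = 3*p + 5 ∨ 2*g ≥ 12)) → (((3*e + 3*p ≥ g + 3 → e ≤ 5) → (2*b + 9*cnt = -20 ∧ 6*cnt < -6)) ∧ ((¬(3*e + 3*p ≥ g + 3 → e ≤ 5)) → (2*b + 5*cnt = -26 ∧ 2*cnt < -2))))
Answer: WP = ((5*g = 3*p + 5 ∨ 2*g ≥ 12) → (((cnt > 16 ∧ b ≠ cnt) → ((¬(3*p ≠ 5*g + 10)) ∧ 2*b + 3*p = 16 ∧ 2*p < 18)) ∧ ((¬(cnt > 16 ∧ b ≠ cnt)) → ((¬(3*p ≠ 5*g + 22)) ∧ 2*b + 3*p = 28 ∧ 2*p < 26)))) ∧ ((¬(5*g = 3*p + 5 ∨ 2*g ≥ 12)) → (((3*e + 3*p ≥ g + 3 → e ≤ 5) → (2*b + 9*cnt = -20 ∧ 6*cnt < -6)) ∧ ((¬(3*e + 3*p ≥ g + 3 → e ≤ 5)) → (2*b + 5*cnt = -26 ∧ 2*cnt < -2))))


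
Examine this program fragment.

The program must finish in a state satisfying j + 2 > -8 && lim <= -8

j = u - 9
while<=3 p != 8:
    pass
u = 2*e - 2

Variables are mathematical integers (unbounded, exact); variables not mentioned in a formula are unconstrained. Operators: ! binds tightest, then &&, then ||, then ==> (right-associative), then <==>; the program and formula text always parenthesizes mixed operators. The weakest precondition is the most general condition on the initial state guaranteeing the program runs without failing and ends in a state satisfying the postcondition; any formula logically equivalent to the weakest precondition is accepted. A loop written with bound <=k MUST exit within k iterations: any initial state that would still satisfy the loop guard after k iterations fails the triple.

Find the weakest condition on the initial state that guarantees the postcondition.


Working backward. After the program, the postcondition j + 2 > -8 && lim <= -8 must hold; in canonical form it is j > -10 && lim <= -8.
Before u := 2*e - 2: j > -10 && lim <= -8
Before the loop (bound <=3), unroll the exhaustion recursion (WP_0 = exit-now case; WP_j = one more guarded iteration, up to j = 3):
  WP_0: (!(p != 8)) && j > -10 && lim <= -8
  WP_1: (p != 8 ==> ((!(p != 8)) && j > -10 && lim <= -8)) && ((!(p != 8)) ==> (j > -10 && lim <= -8))
  WP_2: (p != 8 ==> ((p != 8 ==> ((!(p != 8)) && j > -10 && lim <= -8)) && ((!(p != 8)) ==> (j > -10 && lim <= -8)))) && ((!(p != 8)) ==> (j > -10 && lim <= -8))
  WP_3: (p != 8 ==> ((p != 8 ==> ((p != 8 ==> ((!(p != 8)) && j > -10 && lim <= -8)) && ((!(p != 8)) ==> (j > -10 && lim <= -8)))) && ((!(p != 8)) ==> (j > -10 && lim <= -8)))) && ((!(p != 8)) ==> (j > -10 && lim <= -8))
So before the loop: (p != 8 ==> ((p != 8 ==> ((p != 8 ==> ((!(p != 8)) && j > -10 && lim <= -8)) && ((!(p != 8)) ==> (j > -10 && lim <= -8)))) && ((!(p != 8)) ==> (j > -10 && lim <= -8)))) && ((!(p != 8)) ==> (j > -10 && lim <= -8))
Before j := u - 9: (p != 8 ==> ((p != 8 ==> ((p != 8 ==> ((!(p != 8)) && u > -1 && lim <= -8)) && ((!(p != 8)) ==> (u > -1 && lim <= -8)))) && ((!(p != 8)) ==> (u > -1 && lim <= -8)))) && ((!(p != 8)) ==> (u > -1 && lim <= -8))
Answer: WP = (p != 8 ==> ((p != 8 ==> ((p != 8 ==> ((!(p != 8)) && u > -1 && lim <= -8)) && ((!(p != 8)) ==> (u > -1 && lim <= -8)))) && ((!(p != 8)) ==> (u > -1 && lim <= -8)))) && ((!(p != 8)) ==> (u > -1 && lim <= -8))


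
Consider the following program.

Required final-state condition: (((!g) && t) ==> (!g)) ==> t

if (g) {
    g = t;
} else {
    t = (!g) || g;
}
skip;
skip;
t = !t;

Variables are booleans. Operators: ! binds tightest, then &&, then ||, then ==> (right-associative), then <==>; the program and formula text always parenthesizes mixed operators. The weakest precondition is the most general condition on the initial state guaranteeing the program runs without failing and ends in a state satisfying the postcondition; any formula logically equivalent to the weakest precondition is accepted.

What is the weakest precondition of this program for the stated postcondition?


Working backward. After the program, (((!g) && t) ==> (!g)) ==> t must hold.
Before t := !t: (((!g) && (!t)) ==> (!g)) ==> (!t)
Before skip: (((!g) && (!t)) ==> (!g)) ==> (!t)
Before skip: (((!g) && (!t)) ==> (!g)) ==> (!t)
Then branch requires !t; else branch requires false.
Before the if: (g ==> (!t)) && g
Answer: WP = (g ==> (!t)) && g


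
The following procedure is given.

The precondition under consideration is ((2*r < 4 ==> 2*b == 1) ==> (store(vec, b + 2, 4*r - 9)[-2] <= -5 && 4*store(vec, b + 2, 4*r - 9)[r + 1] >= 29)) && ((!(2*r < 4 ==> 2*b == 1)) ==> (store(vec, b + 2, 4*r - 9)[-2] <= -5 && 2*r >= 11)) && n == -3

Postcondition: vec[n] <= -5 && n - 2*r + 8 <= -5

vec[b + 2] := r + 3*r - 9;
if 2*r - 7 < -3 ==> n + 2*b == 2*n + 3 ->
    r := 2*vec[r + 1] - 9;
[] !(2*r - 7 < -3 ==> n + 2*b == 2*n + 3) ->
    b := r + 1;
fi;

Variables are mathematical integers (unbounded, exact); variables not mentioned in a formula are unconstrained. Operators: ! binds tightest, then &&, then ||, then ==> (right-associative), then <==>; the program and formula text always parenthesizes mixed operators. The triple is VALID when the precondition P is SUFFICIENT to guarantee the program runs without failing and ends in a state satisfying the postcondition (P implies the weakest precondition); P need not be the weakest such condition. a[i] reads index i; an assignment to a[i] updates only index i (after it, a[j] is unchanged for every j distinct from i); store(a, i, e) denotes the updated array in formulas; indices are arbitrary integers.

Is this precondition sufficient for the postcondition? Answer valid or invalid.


Working backward. After the program, the postcondition vec[n] <= -5 && n - 2*r + 8 <= -5 must hold; in canonical form it is vec[n] <= -5 && n <= 2*r - 13.
Then branch requires vec[n] <= -5 && n <= 4*vec[r + 1] - 31; else branch requires vec[n] <= -5 && n <= 2*r - 13.
Before the if: ((2*r < 4 ==> 2*b == n + 3) ==> (vec[n] <= -5 && n <= 4*vec[r + 1] - 31)) && ((!(2*r < 4 ==> 2*b == n + 3)) ==> (vec[n] <= -5 && n <= 2*r - 13))
Before vec[b + 2] := r + 3*r - 9: ((2*r < 4 ==> 2*b == n + 3) ==> (store(vec, b + 2, 4*r - 9)[n] <= -5 && n <= 4*store(vec, b + 2, 4*r - 9)[r + 1] - 31)) && ((!(2*r < 4 ==> 2*b == n + 3)) ==> (store(vec, b + 2, 4*r - 9)[n] <= -5 && n <= 2*r - 13))
The weakest precondition is ((2*r < 4 ==> 2*b == n + 3) ==> (store(vec, b + 2, 4*r - 9)[n] <= -5 && n <= 4*store(vec, b + 2, 4*r - 9)[r + 1] - 31)) && ((!(2*r < 4 ==> 2*b == n + 3)) ==> (store(vec, b + 2, 4*r - 9)[n] <= -5 && n <= 2*r - 13)).
Check whether ((2*r < 4 ==> 2*b == 1) ==> (store(vec, b + 2, 4*r - 9)[-2] <= -5 && 4*store(vec, b + 2, 4*r - 9)[r + 1] >= 29)) && ((!(2*r < 4 ==> 2*b == 1)) ==> (store(vec, b + 2, 4*r - 9)[-2] <= -5 && 2*r >= 11)) && n == -3 implies it.
Countermodel: at the initial state b = -6, n = -3, r = 2, vec = {[-4] = 4, [-3] = 0, [-2] = -5, [3] = 8, elsewhere 4}, the precondition holds but the weakest precondition fails.
Answer: invalid


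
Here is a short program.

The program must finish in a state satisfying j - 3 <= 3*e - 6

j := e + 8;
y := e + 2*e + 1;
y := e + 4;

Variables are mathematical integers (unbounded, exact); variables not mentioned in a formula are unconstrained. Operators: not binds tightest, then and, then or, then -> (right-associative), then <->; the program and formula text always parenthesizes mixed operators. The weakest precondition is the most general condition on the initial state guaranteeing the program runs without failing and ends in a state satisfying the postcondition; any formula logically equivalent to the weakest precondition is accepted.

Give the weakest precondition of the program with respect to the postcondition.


Working backward. After the program, the postcondition j - 3 <= 3*e - 6 must hold; in canonical form it is j <= 3*e - 3.
Before y := e + 4: j <= 3*e - 3
Before y := e + 2*e + 1: j <= 3*e - 3
Before j := e + 8: 2*e >= 11
Answer: WP = 2*e >= 11


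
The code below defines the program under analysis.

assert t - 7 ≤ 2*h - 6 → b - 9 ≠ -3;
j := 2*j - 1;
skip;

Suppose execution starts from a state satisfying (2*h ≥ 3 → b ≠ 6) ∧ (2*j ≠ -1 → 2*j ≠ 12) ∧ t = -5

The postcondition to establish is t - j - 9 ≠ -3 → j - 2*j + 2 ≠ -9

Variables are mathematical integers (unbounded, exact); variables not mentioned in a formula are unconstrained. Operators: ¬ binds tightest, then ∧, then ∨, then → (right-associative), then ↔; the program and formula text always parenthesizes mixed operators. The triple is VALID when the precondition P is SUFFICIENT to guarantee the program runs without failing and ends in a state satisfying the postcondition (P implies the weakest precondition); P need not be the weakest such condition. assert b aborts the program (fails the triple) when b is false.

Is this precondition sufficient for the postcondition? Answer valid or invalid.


Working backward. After the program, the postcondition t - j - 9 ≠ -3 → j - 2*j + 2 ≠ -9 must hold; in canonical form it is t ≠ j + 6 → j ≠ 11.
Before skip: t ≠ j + 6 → j ≠ 11
Before j := 2*j - 1: t ≠ 2*j + 5 → 2*j ≠ 12
Before assert t - 7 ≤ 2*h - 6 → b - 9 ≠ -3: (t ≤ 2*h + 1 → b ≠ 6) ∧ (t ≠ 2*j + 5 → 2*j ≠ 12)
The weakest precondition is (t ≤ 2*h + 1 → b ≠ 6) ∧ (t ≠ 2*j + 5 → 2*j ≠ 12).
Check whether (2*h ≥ 3 → b ≠ 6) ∧ (2*j ≠ -1 → 2*j ≠ 12) ∧ t = -5 implies it.
Countermodel: at the initial state b = 6, h = -3, j = 7, t = -5, the precondition holds but the weakest precondition fails.
Answer: invalid


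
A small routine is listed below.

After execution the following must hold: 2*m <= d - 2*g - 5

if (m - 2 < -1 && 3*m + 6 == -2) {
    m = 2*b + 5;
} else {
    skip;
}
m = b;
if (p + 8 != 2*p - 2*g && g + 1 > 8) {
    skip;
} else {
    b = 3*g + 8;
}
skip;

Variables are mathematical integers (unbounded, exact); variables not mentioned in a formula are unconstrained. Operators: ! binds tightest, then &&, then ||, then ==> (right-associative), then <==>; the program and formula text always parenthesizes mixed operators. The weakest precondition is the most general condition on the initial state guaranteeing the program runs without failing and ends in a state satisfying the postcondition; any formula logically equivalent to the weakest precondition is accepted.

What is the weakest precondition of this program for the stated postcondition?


Working backward. After the program, the postcondition 2*m <= d - 2*g - 5 must hold; in canonical form it is 2*g + 2*m <= d - 5.
Before skip: 2*g + 2*m <= d - 5
Then branch requires 2*g + 2*m <= d - 5; else branch requires 2*g + 2*m <= d - 5.
Before the if: ((2*g != p - 8 && g > 7) ==> 2*g + 2*m <= d - 5) && ((!(2*g != p - 8 && g > 7)) ==> 2*g + 2*m <= d - 5)
Before m := b: ((2*g != p - 8 && g > 7) ==> 2*b + 2*g <= d - 5) && ((!(2*g != p - 8 && g > 7)) ==> 2*b + 2*g <= d - 5)
Then branch requires ((2*g != p - 8 && g > 7) ==> 2*b + 2*g <= d - 5) && ((!(2*g != p - 8 && g > 7)) ==> 2*b + 2*g <= d - 5); else branch requires ((2*g != p - 8 && g > 7) ==> 2*b + 2*g <= d - 5) && ((!(2*g != p - 8 && g > 7)) ==> 2*b + 2*g <= d - 5).
Before the if: ((m < 1 && 3*m == -8) ==> (((2*g != p - 8 && g > 7) ==> 2*b + 2*g <= d - 5) && ((!(2*g != p - 8 && g > 7)) ==> 2*b + 2*g <= d - 5))) && ((!(m < 1 && 3*m == -8)) ==> (((2*g != p - 8 && g > 7) ==> 2*b + 2*g <= d - 5) && ((!(2*g != p - 8 && g > 7)) ==> 2*b + 2*g <= d - 5)))
Answer: WP = ((m < 1 && 3*m == -8) ==> (((2*g != p - 8 && g > 7) ==> 2*b + 2*g <= d - 5) && ((!(2*g != p - 8 && g > 7)) ==> 2*b + 2*g <= d - 5))) && ((!(m < 1 && 3*m == -8)) ==> (((2*g != p - 8 && g > 7) ==> 2*b + 2*g <= d - 5) && ((!(2*g != p - 8 && g > 7)) ==> 2*b + 2*g <= d - 5)))


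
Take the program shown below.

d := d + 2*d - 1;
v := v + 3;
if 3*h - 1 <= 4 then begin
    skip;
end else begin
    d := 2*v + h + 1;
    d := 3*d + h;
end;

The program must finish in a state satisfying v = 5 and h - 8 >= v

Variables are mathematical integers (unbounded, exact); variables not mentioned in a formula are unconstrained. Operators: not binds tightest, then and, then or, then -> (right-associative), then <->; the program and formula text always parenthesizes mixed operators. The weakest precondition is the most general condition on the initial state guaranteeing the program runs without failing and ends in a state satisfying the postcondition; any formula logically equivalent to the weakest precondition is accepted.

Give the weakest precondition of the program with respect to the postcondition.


Working backward. After the program, the postcondition v = 5 and h - 8 >= v must hold; in canonical form it is v = 5 and h >= v + 8.
Then branch requires v = 5 and h >= v + 8; else branch requires v = 5 and h >= v + 8.
Before the if: (3*h <= 5 -> (v = 5 and h >= v + 8)) and ((not (3*h <= 5)) -> (v = 5 and h >= v + 8))
Before v := v + 3: (3*h <= 5 -> (v = 2 and h >= v + 11)) and ((not (3*h <= 5)) -> (v = 2 and h >= v + 11))
Before d := d + 2*d - 1: (3*h <= 5 -> (v = 2 and h >= v + 11)) and ((not (3*h <= 5)) -> (v = 2 and h >= v + 11))
Answer: WP = (3*h <= 5 -> (v = 2 and h >= v + 11)) and ((not (3*h <= 5)) -> (v = 2 and h >= v + 11))


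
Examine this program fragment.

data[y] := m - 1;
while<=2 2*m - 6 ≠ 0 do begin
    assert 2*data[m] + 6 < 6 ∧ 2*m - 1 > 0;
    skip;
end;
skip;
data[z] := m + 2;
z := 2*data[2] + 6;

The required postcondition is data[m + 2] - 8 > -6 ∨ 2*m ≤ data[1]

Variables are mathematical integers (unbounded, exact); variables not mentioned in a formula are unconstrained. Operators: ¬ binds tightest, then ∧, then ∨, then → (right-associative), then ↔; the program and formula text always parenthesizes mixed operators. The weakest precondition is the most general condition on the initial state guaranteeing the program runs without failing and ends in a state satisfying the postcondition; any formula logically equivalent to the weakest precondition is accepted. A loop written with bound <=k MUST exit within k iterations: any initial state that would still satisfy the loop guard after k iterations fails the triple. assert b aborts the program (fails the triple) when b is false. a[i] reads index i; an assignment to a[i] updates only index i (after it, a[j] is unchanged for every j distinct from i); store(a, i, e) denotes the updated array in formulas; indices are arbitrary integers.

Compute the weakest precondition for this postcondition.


Working backward. After the program, the postcondition data[m + 2] - 8 > -6 ∨ 2*m ≤ data[1] must hold; in canonical form it is data[m + 2] > 2 ∨ 2*m ≤ data[1].
Before z := 2*data[2] + 6: data[m + 2] > 2 ∨ 2*m ≤ data[1]
Before data[z] := m + 2: store(data, z, m + 2)[m + 2] > 2 ∨ 2*m ≤ store(data, z, m + 2)[1]
Before skip: store(data, z, m + 2)[m + 2] > 2 ∨ 2*m ≤ store(data, z, m + 2)[1]
Before the loop (bound <=2), unroll the exhaustion recursion (WP_0 = exit-now case; WP_j = one more guarded iteration, up to j = 2):
  WP_0: (¬(2*m ≠ 6)) ∧ (store(data, z, m + 2)[m + 2] > 2 ∨ 2*m ≤ store(data, z, m + 2)[1])
  WP_1: (2*m ≠ 6 → (2*data[m] < 0 ∧ 2*m > 1 ∧ (¬(2*m ≠ 6)) ∧ (store(data, z, m + 2)[m + 2] > 2 ∨ 2*m ≤ store(data, z, m + 2)[1]))) ∧ ((¬(2*m ≠ 6)) → (store(data, z, m + 2)[m + 2] > 2 ∨ 2*m ≤ store(data, z, m + 2)[1]))
  WP_2: (2*m ≠ 6 → (2*data[m] < 0 ∧ 2*m > 1 ∧ (2*m ≠ 6 → (2*data[m] < 0 ∧ 2*m > 1 ∧ (¬(2*m ≠ 6)) ∧ (store(data, z, m + 2)[m + 2] > 2 ∨ 2*m ≤ store(data, z, m + 2)[1]))) ∧ ((¬(2*m ≠ 6)) → (store(data, z, m + 2)[m + 2] > 2 ∨ 2*m ≤ store(data, z, m + 2)[1])))) ∧ ((¬(2*m ≠ 6)) → (store(data, z, m + 2)[m + 2] > 2 ∨ 2*m ≤ store(data, z, m + 2)[1]))
So before the loop: (2*m ≠ 6 → (2*data[m] < 0 ∧ 2*m > 1 ∧ (2*m ≠ 6 → (2*data[m] < 0 ∧ 2*m > 1 ∧ (¬(2*m ≠ 6)) ∧ (store(data, z, m + 2)[m + 2] > 2 ∨ 2*m ≤ store(data, z, m + 2)[1]))) ∧ ((¬(2*m ≠ 6)) → (store(data, z, m + 2)[m + 2] > 2 ∨ 2*m ≤ store(data, z, m + 2)[1])))) ∧ ((¬(2*m ≠ 6)) → (store(data, z, m + 2)[m + 2] > 2 ∨ 2*m ≤ store(data, z, m + 2)[1]))
Before data[y] := m - 1: (2*m ≠ 6 → (2*store(data, y, m - 1)[m] < 0 ∧ 2*m > 1 ∧ (2*m ≠ 6 → (2*store(data, y, m - 1)[m] < 0 ∧ 2*m > 1 ∧ (¬(2*m ≠ 6)) ∧ (store(store(data, y, m - 1), z, m + 2)[m + 2] > 2 ∨ 2*m ≤ store(store(data, y, m - 1), z, m + 2)[1]))) ∧ ((¬(2*m ≠ 6)) → (store(store(data, y, m - 1), z, m + 2)[m + 2] > 2 ∨ 2*m ≤ store(store(data, y, m - 1), z, m + 2)[1])))) ∧ ((¬(2*m ≠ 6)) → (store(store(data, y, m - 1), z, m + 2)[m + 2] > 2 ∨ 2*m ≤ store(store(data, y, m - 1), z, m + 2)[1]))
Answer: WP = (2*m ≠ 6 → (2*store(data, y, m - 1)[m] < 0 ∧ 2*m > 1 ∧ (2*m ≠ 6 → (2*store(data, y, m - 1)[m] < 0 ∧ 2*m > 1 ∧ (¬(2*m ≠ 6)) ∧ (store(store(data, y, m - 1), z, m + 2)[m + 2] > 2 ∨ 2*m ≤ store(store(data, y, m - 1), z, m + 2)[1]))) ∧ ((¬(2*m ≠ 6)) → (store(store(data, y, m - 1), z, m + 2)[m + 2] > 2 ∨ 2*m ≤ store(store(data, y, m - 1), z, m + 2)[1])))) ∧ ((¬(2*m ≠ 6)) → (store(store(data, y, m - 1), z, m + 2)[m + 2] > 2 ∨ 2*m ≤ store(store(data, y, m - 1), z, m + 2)[1]))


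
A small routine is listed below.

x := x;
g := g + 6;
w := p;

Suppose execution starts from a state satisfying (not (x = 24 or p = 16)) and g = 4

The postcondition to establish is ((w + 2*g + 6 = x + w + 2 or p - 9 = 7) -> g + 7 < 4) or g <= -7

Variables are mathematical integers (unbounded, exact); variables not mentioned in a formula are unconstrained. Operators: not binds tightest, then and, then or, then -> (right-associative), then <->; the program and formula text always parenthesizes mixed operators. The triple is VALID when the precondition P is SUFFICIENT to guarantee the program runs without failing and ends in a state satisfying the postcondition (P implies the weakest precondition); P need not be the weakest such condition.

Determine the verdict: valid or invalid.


Working backward. After the program, the postcondition ((w + 2*g + 6 = x + w + 2 or p - 9 = 7) -> g + 7 < 4) or g <= -7 must hold; in canonical form it is ((2*g = x - 4 or p = 16) -> g < -3) or g <= -7.
Before w := p: ((2*g = x - 4 or p = 16) -> g < -3) or g <= -7
Before g := g + 6: ((2*g = x - 16 or p = 16) -> g < -9) or g <= -13
Before x := x: ((2*g = x - 16 or p = 16) -> g < -9) or g <= -13
The weakest precondition is ((2*g = x - 16 or p = 16) -> g < -9) or g <= -13.
Check whether (not (x = 24 or p = 16)) and g = 4 implies it.
Every state satisfying the precondition satisfies the weakest precondition: the implication holds.
Answer: valid


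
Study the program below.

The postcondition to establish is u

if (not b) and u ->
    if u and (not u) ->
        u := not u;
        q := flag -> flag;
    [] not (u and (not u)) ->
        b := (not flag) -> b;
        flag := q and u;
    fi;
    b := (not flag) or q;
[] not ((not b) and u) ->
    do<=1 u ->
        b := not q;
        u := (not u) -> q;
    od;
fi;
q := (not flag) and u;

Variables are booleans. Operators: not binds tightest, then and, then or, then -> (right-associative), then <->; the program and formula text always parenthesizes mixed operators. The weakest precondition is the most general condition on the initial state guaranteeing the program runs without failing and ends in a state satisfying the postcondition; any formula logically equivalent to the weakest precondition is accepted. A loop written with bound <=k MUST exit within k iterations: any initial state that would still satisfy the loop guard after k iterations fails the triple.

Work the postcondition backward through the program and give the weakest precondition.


Working backward. After the program, u must hold.
Before q := (not flag) and u: u
Then branch requires u; else branch requires (not u) and ((not u) -> u).
Before the if: (((not b) and u) -> u) and ((not ((not b) and u)) -> ((not u) and ((not u) -> u)))
Answer: WP = (((not b) and u) -> u) and ((not ((not b) and u)) -> ((not u) and ((not u) -> u)))


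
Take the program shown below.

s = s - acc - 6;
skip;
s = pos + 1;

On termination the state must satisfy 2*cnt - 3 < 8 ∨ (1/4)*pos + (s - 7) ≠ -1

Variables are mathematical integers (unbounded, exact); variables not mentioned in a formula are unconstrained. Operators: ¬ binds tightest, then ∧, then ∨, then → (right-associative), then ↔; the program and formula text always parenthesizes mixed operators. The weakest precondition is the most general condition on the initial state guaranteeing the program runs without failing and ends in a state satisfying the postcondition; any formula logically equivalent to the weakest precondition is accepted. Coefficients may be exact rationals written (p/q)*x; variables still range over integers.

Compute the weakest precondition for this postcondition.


Working backward. After the program, the postcondition 2*cnt - 3 < 8 ∨ (1/4)*pos + (s - 7) ≠ -1 must hold; in canonical form it is 2*cnt < 11 ∨ (1/4)*pos + s ≠ 6.
Before s := pos + 1: 2*cnt < 11 ∨ (5/4)*pos ≠ 5
Before skip: 2*cnt < 11 ∨ (5/4)*pos ≠ 5
Before s := s - acc - 6: 2*cnt < 11 ∨ (5/4)*pos ≠ 5
Answer: WP = 2*cnt < 11 ∨ (5/4)*pos ≠ 5


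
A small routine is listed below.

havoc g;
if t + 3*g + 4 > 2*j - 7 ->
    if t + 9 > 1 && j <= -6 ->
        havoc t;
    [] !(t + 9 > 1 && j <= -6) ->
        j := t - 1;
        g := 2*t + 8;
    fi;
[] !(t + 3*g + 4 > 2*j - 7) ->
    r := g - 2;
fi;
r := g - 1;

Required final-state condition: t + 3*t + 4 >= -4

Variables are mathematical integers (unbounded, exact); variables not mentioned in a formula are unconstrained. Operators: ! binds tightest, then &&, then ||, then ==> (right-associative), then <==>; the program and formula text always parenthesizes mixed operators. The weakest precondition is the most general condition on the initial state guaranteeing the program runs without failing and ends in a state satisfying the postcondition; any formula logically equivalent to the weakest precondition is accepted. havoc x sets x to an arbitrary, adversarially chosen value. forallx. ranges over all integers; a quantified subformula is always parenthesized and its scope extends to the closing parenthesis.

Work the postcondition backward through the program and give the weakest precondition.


Working backward. After the program, the postcondition t + 3*t + 4 >= -4 must hold; in canonical form it is 4*t >= -8.
Before r := g - 1: 4*t >= -8
Then branch requires ((t > -8 && j <= -6) ==> (forall t_1. 4*t_1 >= -8)) && ((!(t > -8 && j <= -6)) ==> 4*t >= -8); else branch requires 4*t >= -8.
Before the if: (3*g + t > 2*j - 11 ==> (((t > -8 && j <= -6) ==> (forall t_1. 4*t_1 >= -8)) && ((!(t > -8 && j <= -6)) ==> 4*t >= -8))) && ((!(3*g + t > 2*j - 11)) ==> 4*t >= -8)
Before havoc g: forall g_1. ((3*g_1 + t > 2*j - 11 ==> (((t > -8 && j <= -6) ==> (forall t_1. 4*t_1 >= -8)) && ((!(t > -8 && j <= -6)) ==> 4*t >= -8))) && ((!(3*g_1 + t > 2*j - 11)) ==> 4*t >= -8))
Answer: WP = forall g_1. ((3*g_1 + t > 2*j - 11 ==> (((t > -8 && j <= -6) ==> (forall t_1. 4*t_1 >= -8)) && ((!(t > -8 && j <= -6)) ==> 4*t >= -8))) && ((!(3*g_1 + t > 2*j - 11)) ==> 4*t >= -8))


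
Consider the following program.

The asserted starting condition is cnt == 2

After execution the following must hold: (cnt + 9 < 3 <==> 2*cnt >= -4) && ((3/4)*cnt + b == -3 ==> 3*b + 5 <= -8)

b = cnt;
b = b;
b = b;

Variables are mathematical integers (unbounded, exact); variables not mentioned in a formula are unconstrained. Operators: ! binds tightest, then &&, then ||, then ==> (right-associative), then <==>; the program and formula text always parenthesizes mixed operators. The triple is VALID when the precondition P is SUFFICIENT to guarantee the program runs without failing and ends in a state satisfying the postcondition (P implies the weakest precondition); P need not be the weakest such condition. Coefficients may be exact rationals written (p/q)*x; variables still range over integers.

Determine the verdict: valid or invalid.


Working backward. After the program, the postcondition (cnt + 9 < 3 <==> 2*cnt >= -4) && ((3/4)*cnt + b == -3 ==> 3*b + 5 <= -8) must hold; in canonical form it is (cnt < -6 <==> 2*cnt >= -4) && (b + (3/4)*cnt == -3 ==> 3*b <= -13).
Before b := b: (cnt < -6 <==> 2*cnt >= -4) && (b + (3/4)*cnt == -3 ==> 3*b <= -13)
Before b := b: (cnt < -6 <==> 2*cnt >= -4) && (b + (3/4)*cnt == -3 ==> 3*b <= -13)
Before b := cnt: (cnt < -6 <==> 2*cnt >= -4) && ((7/4)*cnt == -3 ==> 3*cnt <= -13)
The weakest precondition is (cnt < -6 <==> 2*cnt >= -4) && ((7/4)*cnt == -3 ==> 3*cnt <= -13).
Check whether cnt == 2 implies it.
Countermodel: at the initial state cnt = 2, the precondition holds but the weakest precondition fails.
Answer: invalid


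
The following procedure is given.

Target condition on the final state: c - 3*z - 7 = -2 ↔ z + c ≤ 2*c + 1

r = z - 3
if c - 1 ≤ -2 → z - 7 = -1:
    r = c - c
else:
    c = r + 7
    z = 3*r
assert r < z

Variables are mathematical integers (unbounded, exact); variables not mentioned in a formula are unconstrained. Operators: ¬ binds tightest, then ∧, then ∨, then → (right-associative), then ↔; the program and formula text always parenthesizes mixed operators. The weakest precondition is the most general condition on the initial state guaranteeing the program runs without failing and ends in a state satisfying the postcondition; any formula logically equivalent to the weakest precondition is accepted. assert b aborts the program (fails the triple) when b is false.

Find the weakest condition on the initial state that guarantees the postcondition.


Working backward. After the program, the postcondition c - 3*z - 7 = -2 ↔ z + c ≤ 2*c + 1 must hold; in canonical form it is c = 3*z + 5 ↔ z ≤ c + 1.
Before assert r < z: r < z ∧ (c = 3*z + 5 ↔ z ≤ c + 1)
Then branch requires z > 0 ∧ (c = 3*z + 5 ↔ z ≤ c + 1); else branch requires 2*r > 0 ∧ (8*r = 2 ↔ 2*r ≤ 8).
Before the if: ((c ≤ -1 → z = 6) → (z > 0 ∧ (c = 3*z + 5 ↔ z ≤ c + 1))) ∧ ((¬(c ≤ -1 → z = 6)) → (2*r > 0 ∧ (8*r = 2 ↔ 2*r ≤ 8)))
Before r := z - 3: ((c ≤ -1 → z = 6) → (z > 0 ∧ (c = 3*z + 5 ↔ z ≤ c + 1))) ∧ ((¬(c ≤ -1 → z = 6)) → (2*z > 6 ∧ (8*z = 26 ↔ 2*z ≤ 14)))
Answer: WP = ((c ≤ -1 → z = 6) → (z > 0 ∧ (c = 3*z + 5 ↔ z ≤ c + 1))) ∧ ((¬(c ≤ -1 → z = 6)) → (2*z > 6 ∧ (8*z = 26 ↔ 2*z ≤ 14)))


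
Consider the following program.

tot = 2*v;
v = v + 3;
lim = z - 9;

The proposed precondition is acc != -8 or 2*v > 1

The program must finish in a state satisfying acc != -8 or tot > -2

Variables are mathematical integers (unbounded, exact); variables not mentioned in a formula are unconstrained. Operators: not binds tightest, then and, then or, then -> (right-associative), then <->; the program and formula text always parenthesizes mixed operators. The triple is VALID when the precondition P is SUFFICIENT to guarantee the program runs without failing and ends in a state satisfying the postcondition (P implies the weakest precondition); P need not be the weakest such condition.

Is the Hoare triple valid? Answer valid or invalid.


Working backward. After the program, acc != -8 or tot > -2 must hold.
Before lim := z - 9: acc != -8 or tot > -2
Before v := v + 3: acc != -8 or tot > -2
Before tot := 2*v: acc != -8 or 2*v > -2
The weakest precondition is acc != -8 or 2*v > -2.
Check whether acc != -8 or 2*v > 1 implies it.
Every state satisfying the precondition satisfies the weakest precondition: the implication holds.
Answer: valid


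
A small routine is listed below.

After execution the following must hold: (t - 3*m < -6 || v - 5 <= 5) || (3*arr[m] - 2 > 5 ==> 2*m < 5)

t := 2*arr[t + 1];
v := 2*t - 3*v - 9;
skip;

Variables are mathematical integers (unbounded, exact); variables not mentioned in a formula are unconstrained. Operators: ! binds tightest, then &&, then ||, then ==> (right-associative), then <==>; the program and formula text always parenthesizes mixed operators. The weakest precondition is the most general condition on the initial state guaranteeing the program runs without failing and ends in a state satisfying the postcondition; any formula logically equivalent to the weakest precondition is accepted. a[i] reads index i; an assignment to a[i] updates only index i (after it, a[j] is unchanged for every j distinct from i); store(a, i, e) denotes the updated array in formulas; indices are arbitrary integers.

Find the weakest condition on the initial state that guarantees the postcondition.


Working backward. After the program, the postcondition (t - 3*m < -6 || v - 5 <= 5) || (3*arr[m] - 2 > 5 ==> 2*m < 5) must hold; in canonical form it is t < 3*m - 6 || v <= 10 || (3*arr[m] > 7 ==> 2*m < 5).
Before skip: t < 3*m - 6 || v <= 10 || (3*arr[m] > 7 ==> 2*m < 5)
Before v := 2*t - 3*v - 9: t < 3*m - 6 || 2*t <= 3*v + 19 || (3*arr[m] > 7 ==> 2*m < 5)
Before t := 2*arr[t + 1]: 2*arr[t + 1] < 3*m - 6 || 4*arr[t + 1] <= 3*v + 19 || (3*arr[m] > 7 ==> 2*m < 5)
Answer: WP = 2*arr[t + 1] < 3*m - 6 || 4*arr[t + 1] <= 3*v + 19 || (3*arr[m] > 7 ==> 2*m < 5)


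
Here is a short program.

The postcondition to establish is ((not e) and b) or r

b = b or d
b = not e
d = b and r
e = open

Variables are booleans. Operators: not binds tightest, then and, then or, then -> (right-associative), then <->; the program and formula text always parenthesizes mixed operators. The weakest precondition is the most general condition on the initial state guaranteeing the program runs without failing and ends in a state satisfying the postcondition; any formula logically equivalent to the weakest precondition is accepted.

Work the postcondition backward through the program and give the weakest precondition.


Working backward. After the program, ((not e) and b) or r must hold.
Before e := open: ((not open) and b) or r
Before d := b and r: ((not open) and b) or r
Before b := not e: ((not open) and (not e)) or r
Before b := b or d: ((not open) and (not e)) or r
Answer: WP = ((not open) and (not e)) or r


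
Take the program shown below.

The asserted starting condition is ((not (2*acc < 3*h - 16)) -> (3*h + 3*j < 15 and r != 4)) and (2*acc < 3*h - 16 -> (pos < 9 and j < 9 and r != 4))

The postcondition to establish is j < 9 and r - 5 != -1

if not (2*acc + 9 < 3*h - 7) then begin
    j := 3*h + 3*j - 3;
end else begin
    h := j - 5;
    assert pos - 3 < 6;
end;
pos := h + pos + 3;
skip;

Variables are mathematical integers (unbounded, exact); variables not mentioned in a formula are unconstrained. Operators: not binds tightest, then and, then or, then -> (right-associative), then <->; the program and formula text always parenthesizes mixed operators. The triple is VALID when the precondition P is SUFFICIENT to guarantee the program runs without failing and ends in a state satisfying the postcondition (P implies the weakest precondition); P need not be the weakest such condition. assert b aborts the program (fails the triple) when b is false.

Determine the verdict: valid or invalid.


Working backward. After the program, the postcondition j < 9 and r - 5 != -1 must hold; in canonical form it is j < 9 and r != 4.
Before skip: j < 9 and r != 4
Before pos := h + pos + 3: j < 9 and r != 4
Then branch requires 3*h + 3*j < 12 and r != 4; else branch requires pos < 9 and j < 9 and r != 4.
Before the if: ((not (2*acc < 3*h - 16)) -> (3*h + 3*j < 12 and r != 4)) and (2*acc < 3*h - 16 -> (pos < 9 and j < 9 and r != 4))
The weakest precondition is ((not (2*acc < 3*h - 16)) -> (3*h + 3*j < 12 and r != 4)) and (2*acc < 3*h - 16 -> (pos < 9 and j < 9 and r != 4)).
Check whether ((not (2*acc < 3*h - 16)) -> (3*h + 3*j < 15 and r != 4)) and (2*acc < 3*h - 16 -> (pos < 9 and j < 9 and r != 4)) implies it.
Countermodel: at the initial state acc = 0, h = 0, j = 4, pos = 0, r = 5, the precondition holds but the weakest precondition fails.
Answer: invalid


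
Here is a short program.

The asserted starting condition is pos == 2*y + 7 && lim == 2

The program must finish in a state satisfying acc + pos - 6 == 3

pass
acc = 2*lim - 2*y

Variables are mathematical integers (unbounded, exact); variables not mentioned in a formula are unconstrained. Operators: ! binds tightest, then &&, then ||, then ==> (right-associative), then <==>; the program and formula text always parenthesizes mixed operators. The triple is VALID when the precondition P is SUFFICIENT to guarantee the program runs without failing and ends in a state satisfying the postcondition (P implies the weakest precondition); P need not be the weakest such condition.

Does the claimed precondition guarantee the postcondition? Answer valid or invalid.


Working backward. After the program, the postcondition acc + pos - 6 == 3 must hold; in canonical form it is acc + pos == 9.
Before acc := 2*lim - 2*y: 2*lim + pos == 2*y + 9
Before skip: 2*lim + pos == 2*y + 9
The weakest precondition is 2*lim + pos == 2*y + 9.
Check whether pos == 2*y + 7 && lim == 2 implies it.
Countermodel: at the initial state lim = 2, pos = 7, y = 0, the precondition holds but the weakest precondition fails.
Answer: invalid


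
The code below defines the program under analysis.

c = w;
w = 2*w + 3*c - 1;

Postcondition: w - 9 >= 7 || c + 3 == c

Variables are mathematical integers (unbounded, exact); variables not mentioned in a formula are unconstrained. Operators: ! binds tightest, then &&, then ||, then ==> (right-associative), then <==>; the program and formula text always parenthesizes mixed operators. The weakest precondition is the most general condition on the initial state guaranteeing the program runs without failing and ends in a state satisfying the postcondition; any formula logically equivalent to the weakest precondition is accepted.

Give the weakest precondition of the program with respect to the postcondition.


Working backward. After the program, the postcondition w - 9 >= 7 || c + 3 == c must hold; in canonical form it is w >= 16.
Before w := 2*w + 3*c - 1: 3*c + 2*w >= 17
Before c := w: 5*w >= 17
Answer: WP = 5*w >= 17


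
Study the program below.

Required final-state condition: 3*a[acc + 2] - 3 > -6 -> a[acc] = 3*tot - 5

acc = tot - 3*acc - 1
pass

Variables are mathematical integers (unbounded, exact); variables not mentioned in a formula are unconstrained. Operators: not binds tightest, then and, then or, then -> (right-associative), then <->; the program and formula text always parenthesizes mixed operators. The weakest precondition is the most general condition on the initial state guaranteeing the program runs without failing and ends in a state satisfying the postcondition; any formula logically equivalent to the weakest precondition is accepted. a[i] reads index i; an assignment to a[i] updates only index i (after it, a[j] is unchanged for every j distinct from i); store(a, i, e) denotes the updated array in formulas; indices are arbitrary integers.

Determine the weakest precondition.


Working backward. After the program, the postcondition 3*a[acc + 2] - 3 > -6 -> a[acc] = 3*tot - 5 must hold; in canonical form it is 3*a[acc + 2] > -3 -> a[acc] = 3*tot - 5.
Before skip: 3*a[acc + 2] > -3 -> a[acc] = 3*tot - 5
Before acc := tot - 3*acc - 1: 3*a[-3*acc + tot + 1] > -3 -> a[-3*acc + tot - 1] = 3*tot - 5
Answer: WP = 3*a[-3*acc + tot + 1] > -3 -> a[-3*acc + tot - 1] = 3*tot - 5


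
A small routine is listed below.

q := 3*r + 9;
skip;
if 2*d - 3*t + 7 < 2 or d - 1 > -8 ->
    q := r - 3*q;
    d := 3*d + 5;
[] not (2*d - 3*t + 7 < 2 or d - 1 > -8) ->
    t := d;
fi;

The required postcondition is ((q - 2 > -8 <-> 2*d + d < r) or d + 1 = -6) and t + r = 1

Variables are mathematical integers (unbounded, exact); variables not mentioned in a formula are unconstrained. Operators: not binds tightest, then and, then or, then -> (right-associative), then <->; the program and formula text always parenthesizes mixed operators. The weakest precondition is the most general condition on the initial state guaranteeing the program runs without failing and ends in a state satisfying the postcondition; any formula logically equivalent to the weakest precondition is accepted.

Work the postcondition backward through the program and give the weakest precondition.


Working backward. After the program, the postcondition ((q - 2 > -8 <-> 2*d + d < r) or d + 1 = -6) and t + r = 1 must hold; in canonical form it is ((q > -6 <-> 3*d < r) or d = -7) and r + t = 1.
Then branch requires ((r > 3*q - 6 <-> 9*d < r - 15) or 3*d = -12) and r + t = 1; else branch requires ((q > -6 <-> 3*d < r) or d = -7) and d + r = 1.
Before the if: ((2*d < 3*t - 5 or d > -7) -> (((r > 3*q - 6 <-> 9*d < r - 15) or 3*d = -12) and r + t = 1)) and ((not (2*d < 3*t - 5 or d > -7)) -> (((q > -6 <-> 3*d < r) or d = -7) and d + r = 1))
Before skip: ((2*d < 3*t - 5 or d > -7) -> (((r > 3*q - 6 <-> 9*d < r - 15) or 3*d = -12) and r + t = 1)) and ((not (2*d < 3*t - 5 or d > -7)) -> (((q > -6 <-> 3*d < r) or d = -7) and d + r = 1))
Before q := 3*r + 9: ((2*d < 3*t - 5 or d > -7) -> (((8*r < -21 <-> 9*d < r - 15) or 3*d = -12) and r + t = 1)) and ((not (2*d < 3*t - 5 or d > -7)) -> (((3*r > -15 <-> 3*d < r) or d = -7) and d + r = 1))
Answer: WP = ((2*d < 3*t - 5 or d > -7) -> (((8*r < -21 <-> 9*d < r - 15) or 3*d = -12) and r + t = 1)) and ((not (2*d < 3*t - 5 or d > -7)) -> (((3*r > -15 <-> 3*d < r) or d = -7) and d + r = 1))
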